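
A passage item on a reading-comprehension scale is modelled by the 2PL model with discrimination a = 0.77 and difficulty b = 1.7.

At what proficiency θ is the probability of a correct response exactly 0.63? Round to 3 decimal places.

P(θ) = 1 / (1 + exp(−a(θ − b)))
logit = ln(0.6300/0.3700) = 0.5322
θ = b + logit/(a) = 1.7 + 0.5322/0.7700 = 2.3912

2.391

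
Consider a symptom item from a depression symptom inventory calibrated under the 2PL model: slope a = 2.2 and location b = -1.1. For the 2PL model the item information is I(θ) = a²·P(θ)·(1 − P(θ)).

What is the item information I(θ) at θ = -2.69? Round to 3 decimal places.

P = 1/(1+e^{3.4980}) = 0.0294
P(1−P) = 0.0294 × 0.9706 = 0.0285
I = a² × P(1−P) = 2.2² × 0.0285 = 0.13797

0.138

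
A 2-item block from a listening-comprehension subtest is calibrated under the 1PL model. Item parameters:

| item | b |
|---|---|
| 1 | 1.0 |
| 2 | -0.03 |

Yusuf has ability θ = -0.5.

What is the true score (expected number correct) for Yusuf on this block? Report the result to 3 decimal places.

0.567

P(θ) = 1 / (1 + exp(−(θ − b)))
P_1 = 1/(1+e^{1.5000}) = 0.1824
P_2 = 1/(1+e^{0.4700}) = 0.3846
E[score] = 0.1824 + 0.3846 = 0.5670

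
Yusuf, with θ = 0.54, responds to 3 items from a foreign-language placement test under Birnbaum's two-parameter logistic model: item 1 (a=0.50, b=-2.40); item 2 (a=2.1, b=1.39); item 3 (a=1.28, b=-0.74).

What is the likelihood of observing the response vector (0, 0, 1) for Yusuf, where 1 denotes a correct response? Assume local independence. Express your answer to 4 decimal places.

P(θ) = 1 / (1 + exp(−a(θ − b)))
P_1 = 1/(1+e^{-1.4700}) = 0.8131
P_2 = 1/(1+e^{1.7850}) = 0.1437
P_3 = 1/(1+e^{-1.6384}) = 0.8373
L = (1−P_1) × (1−P_2) × P_3 = 0.1869 × 0.8563 × 0.8373 = 0.13404

0.1340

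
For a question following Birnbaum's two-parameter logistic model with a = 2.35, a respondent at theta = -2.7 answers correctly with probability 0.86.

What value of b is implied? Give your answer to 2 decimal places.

P(theta) = 1 / (1 + exp(−a(theta − b)))
logit(0.86) = ln(0.86/0.14) = 1.8153
b = theta − logit/(a) = -2.7 − 1.8153/2.3500 = -3.4725

-3.47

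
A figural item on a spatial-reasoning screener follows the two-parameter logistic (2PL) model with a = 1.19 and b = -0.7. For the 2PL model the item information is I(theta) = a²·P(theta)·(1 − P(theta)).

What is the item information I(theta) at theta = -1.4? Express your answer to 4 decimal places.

0.2991

P = 1/(1+e^{0.8330}) = 0.3030
P(1−P) = 0.3030 × 0.6970 = 0.2112
I = a² × P(1−P) = 1.19² × 0.2112 = 0.29907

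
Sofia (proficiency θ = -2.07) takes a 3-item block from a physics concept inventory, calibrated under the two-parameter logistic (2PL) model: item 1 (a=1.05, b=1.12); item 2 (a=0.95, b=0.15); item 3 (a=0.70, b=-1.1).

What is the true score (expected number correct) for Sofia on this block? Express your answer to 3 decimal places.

P(θ) = 1 / (1 + exp(−a(θ − b)))
P_1 = 1/(1+e^{3.3495}) = 0.0339
P_2 = 1/(1+e^{2.1090}) = 0.1082
P_3 = 1/(1+e^{0.6790}) = 0.3365
E[score] = 0.0339 + 0.1082 + 0.3365 = 0.4786

0.479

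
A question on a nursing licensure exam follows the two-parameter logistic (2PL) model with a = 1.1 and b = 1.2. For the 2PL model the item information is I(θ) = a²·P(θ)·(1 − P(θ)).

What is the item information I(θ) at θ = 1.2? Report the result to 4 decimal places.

0.3025

P = 1/(1+e^{0.0000}) = 0.5000
P(1−P) = 0.5000 × 0.5000 = 0.2500
I = a² × P(1−P) = 1.1² × 0.2500 = 0.30250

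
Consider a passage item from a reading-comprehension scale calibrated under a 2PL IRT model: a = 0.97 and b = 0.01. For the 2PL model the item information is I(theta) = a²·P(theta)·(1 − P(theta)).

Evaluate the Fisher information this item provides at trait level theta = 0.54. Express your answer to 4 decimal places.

P = 1/(1+e^{-0.5141}) = 0.6258
P(1−P) = 0.6258 × 0.3742 = 0.2342
I = a² × P(1−P) = 0.97² × 0.2342 = 0.22034

0.2203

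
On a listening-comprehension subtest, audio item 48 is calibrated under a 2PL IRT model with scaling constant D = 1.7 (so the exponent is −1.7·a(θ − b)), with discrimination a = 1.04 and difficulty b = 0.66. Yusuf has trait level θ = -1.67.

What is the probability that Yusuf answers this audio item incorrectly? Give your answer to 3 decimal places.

0.984

P(θ) = 1 / (1 + exp(−D·a(θ − b)))
Exponent: 1.7 × 1.04 × (-1.67 − 0.66) = -4.1194
1/(1 + e^{4.1194}) = 0.0160
P = 0.0160
P(incorrect) = 1 − 0.0160 = 0.9840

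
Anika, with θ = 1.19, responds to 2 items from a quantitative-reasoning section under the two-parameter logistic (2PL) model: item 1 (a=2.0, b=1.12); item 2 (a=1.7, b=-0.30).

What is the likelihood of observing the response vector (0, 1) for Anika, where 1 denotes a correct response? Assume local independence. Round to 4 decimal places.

0.4308

P(θ) = 1 / (1 + exp(−a(θ − b)))
P_1 = 1/(1+e^{-0.1400}) = 0.5349
P_2 = 1/(1+e^{-2.5330}) = 0.9264
L = (1−P_1) × P_2 = 0.4651 × 0.9264 = 0.43084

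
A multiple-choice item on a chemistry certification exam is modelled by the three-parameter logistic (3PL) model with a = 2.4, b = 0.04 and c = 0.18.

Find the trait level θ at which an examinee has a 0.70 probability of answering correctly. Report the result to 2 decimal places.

0.27

P(θ) = c + (1 − c) · 1 / (1 + exp(−a(θ − b)))
Remove guessing floor: (0.70 − 0.18)/(1 − 0.18) = 0.6341
logit = ln(0.6341/0.3659) = 0.5500
θ = b + logit/(a) = 0.04 + 0.5500/2.4000 = 0.2692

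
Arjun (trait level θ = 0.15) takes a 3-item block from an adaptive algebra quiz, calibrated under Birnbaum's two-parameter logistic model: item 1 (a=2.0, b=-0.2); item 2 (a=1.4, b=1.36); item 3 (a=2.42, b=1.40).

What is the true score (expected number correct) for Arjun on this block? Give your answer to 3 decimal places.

P(θ) = 1 / (1 + exp(−a(θ − b)))
P_1 = 1/(1+e^{-0.7000}) = 0.6682
P_2 = 1/(1+e^{1.6940}) = 0.1553
P_3 = 1/(1+e^{3.0250}) = 0.0463
E[score] = 0.6682 + 0.1553 + 0.0463 = 0.8697

0.870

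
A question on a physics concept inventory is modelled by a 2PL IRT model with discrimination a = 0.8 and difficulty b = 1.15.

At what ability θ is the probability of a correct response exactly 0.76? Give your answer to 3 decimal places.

2.591

P(θ) = 1 / (1 + exp(−a(θ − b)))
logit = ln(0.7600/0.2400) = 1.1527
θ = b + logit/(a) = 1.15 + 1.1527/0.8000 = 2.5908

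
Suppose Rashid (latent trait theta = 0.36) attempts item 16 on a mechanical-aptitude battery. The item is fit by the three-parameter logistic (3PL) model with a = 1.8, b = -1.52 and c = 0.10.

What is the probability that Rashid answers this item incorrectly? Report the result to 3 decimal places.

0.030

P(theta) = c + (1 − c) · 1 / (1 + exp(−a(theta − b)))
Exponent: 1.8 × (0.36 − (-1.52)) = 3.3840
1/(1 + e^{-3.3840}) = 0.9672
P = 0.10 + 0.90 × 0.9672 = 0.9705
P(incorrect) = 1 − 0.9705 = 0.0295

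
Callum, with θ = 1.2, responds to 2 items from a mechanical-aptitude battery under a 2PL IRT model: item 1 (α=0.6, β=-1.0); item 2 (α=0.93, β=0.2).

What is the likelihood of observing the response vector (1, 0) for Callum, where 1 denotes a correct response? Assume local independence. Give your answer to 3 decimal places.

P(θ) = 1 / (1 + exp(−α(θ − β)))
P_1 = 1/(1+e^{-1.3200}) = 0.7892
P_2 = 1/(1+e^{-0.9300}) = 0.7171
L = P_1 × (1−P_2) = 0.7892 × 0.2829 = 0.22328

0.223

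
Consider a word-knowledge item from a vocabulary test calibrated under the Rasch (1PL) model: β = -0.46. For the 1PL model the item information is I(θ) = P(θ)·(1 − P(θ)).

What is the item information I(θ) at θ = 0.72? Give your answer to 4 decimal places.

P = 1/(1+e^{-1.1800}) = 0.7649
P(1−P) = 0.7649 × 0.2351 = 0.1798
I = P(1−P) = 0.17980

0.1798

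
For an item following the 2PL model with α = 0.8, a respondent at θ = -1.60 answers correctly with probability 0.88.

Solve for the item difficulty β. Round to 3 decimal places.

P(θ) = 1 / (1 + exp(−α(θ − β)))
logit(0.88) = ln(0.88/0.12) = 1.9924
β = θ − logit/(α) = -1.60 − 1.9924/0.8000 = -4.0905

-4.091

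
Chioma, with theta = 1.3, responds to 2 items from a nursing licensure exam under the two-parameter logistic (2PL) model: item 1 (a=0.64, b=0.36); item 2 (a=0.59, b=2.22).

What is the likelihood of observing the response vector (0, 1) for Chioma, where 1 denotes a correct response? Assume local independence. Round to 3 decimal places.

P(theta) = 1 / (1 + exp(−a(theta − b)))
P_1 = 1/(1+e^{-0.6016}) = 0.6460
P_2 = 1/(1+e^{0.5428}) = 0.3675
L = (1−P_1) × P_2 = 0.3540 × 0.3675 = 0.13010

0.130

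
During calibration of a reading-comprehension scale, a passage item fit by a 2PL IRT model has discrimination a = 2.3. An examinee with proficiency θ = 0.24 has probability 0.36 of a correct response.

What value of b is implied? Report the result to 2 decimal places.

0.49

P(θ) = 1 / (1 + exp(−a(θ − b)))
logit(0.36) = ln(0.36/0.64) = -0.5754
b = θ − logit/(a) = 0.24 − (-0.5754)/2.3000 = 0.4902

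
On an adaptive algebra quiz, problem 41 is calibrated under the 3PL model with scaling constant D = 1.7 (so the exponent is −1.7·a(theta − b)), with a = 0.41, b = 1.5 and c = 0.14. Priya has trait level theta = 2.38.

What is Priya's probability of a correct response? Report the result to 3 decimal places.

P(theta) = c + (1 − c) · 1 / (1 + exp(−D·a(theta − b)))
Exponent: 1.7 × 0.41 × (2.38 − 1.5) = 0.6134
1/(1 + e^{-0.6134}) = 0.6487
P = 0.14 + 0.86 × 0.6487 = 0.6979

0.698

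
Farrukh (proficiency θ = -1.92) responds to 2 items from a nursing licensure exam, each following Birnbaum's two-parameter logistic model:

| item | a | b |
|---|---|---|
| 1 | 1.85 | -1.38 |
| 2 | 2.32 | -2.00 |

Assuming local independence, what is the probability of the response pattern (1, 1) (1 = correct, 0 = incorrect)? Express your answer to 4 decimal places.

0.1470

P(θ) = 1 / (1 + exp(−a(θ − b)))
P_1 = 1/(1+e^{0.9990}) = 0.2691
P_2 = 1/(1+e^{-0.1856}) = 0.5463
L = P_1 × P_2 = 0.2691 × 0.5463 = 0.14702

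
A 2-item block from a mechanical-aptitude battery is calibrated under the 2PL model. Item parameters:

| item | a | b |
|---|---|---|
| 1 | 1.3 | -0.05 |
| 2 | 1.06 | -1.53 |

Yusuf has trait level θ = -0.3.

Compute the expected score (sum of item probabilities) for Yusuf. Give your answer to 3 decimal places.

1.206

P(θ) = 1 / (1 + exp(−a(θ − b)))
P_1 = 1/(1+e^{0.3250}) = 0.4195
P_2 = 1/(1+e^{-1.3038}) = 0.7865
E[score] = 0.4195 + 0.7865 = 1.2059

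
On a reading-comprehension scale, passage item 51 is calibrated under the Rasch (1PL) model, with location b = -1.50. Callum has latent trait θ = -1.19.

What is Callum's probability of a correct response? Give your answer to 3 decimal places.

P(θ) = 1 / (1 + exp(−(θ − b)))
Exponent: (-1.19 − (-1.50)) = 0.3100
1/(1 + e^{-0.3100}) = 0.5769
P = 0.5769

0.577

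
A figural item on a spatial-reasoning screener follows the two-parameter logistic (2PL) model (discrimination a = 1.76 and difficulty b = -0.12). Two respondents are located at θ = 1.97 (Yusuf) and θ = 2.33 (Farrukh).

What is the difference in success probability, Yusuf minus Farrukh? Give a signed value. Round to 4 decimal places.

-0.0114

P(θ) = 1 / (1 + exp(−a(θ − b)))
P(Yusuf) = 0.9754  [exponent 3.6784]
P(Farrukh) = 0.9868  [exponent 4.3120]
Difference = 0.9754 − 0.9868 = -0.0114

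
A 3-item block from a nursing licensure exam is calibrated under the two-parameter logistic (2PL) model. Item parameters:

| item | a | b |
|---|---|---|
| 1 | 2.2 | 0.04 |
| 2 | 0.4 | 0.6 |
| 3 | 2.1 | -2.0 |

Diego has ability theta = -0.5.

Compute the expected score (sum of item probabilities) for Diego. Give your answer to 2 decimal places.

P(theta) = 1 / (1 + exp(−a(theta − b)))
P_1 = 1/(1+e^{1.1880}) = 0.2336
P_2 = 1/(1+e^{0.4400}) = 0.3917
P_3 = 1/(1+e^{-3.1500}) = 0.9589
E[score] = 0.2336 + 0.3917 + 0.9589 = 1.5843

1.58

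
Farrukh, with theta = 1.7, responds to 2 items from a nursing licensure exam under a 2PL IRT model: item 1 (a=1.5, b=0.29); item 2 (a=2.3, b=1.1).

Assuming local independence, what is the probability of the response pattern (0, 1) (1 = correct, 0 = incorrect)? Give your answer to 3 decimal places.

0.086

P(theta) = 1 / (1 + exp(−a(theta − b)))
P_1 = 1/(1+e^{-2.1150}) = 0.8924
P_2 = 1/(1+e^{-1.3800}) = 0.7990
L = (1−P_1) × P_2 = 0.1076 × 0.7990 = 0.08601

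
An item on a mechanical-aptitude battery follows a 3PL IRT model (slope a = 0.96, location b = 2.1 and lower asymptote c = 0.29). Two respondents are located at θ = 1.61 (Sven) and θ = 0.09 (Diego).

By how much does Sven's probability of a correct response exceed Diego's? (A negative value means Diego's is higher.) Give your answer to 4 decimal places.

0.1830

P(θ) = c + (1 − c) · 1 / (1 + exp(−a(θ − b)))
P(Sven) = 0.5630  [exponent -0.4704]
P(Diego) = 0.3800  [exponent -1.9296]
Difference = 0.5630 − 0.3800 = 0.1830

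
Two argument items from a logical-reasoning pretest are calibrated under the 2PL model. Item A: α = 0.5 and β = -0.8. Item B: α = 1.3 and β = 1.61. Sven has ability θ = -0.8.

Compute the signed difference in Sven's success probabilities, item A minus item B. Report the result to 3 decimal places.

0.458

P(θ) = 1 / (1 + exp(−α(θ − β)))
P_A = 0.5000
P_B = 0.0418
P_A − P_B = 0.4582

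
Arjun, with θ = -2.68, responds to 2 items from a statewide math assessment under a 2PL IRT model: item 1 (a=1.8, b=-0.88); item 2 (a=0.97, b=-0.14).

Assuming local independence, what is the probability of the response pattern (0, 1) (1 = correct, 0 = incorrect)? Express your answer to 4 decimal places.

P(θ) = 1 / (1 + exp(−a(θ − b)))
P_1 = 1/(1+e^{3.2400}) = 0.0377
P_2 = 1/(1+e^{2.4638}) = 0.0784
L = (1−P_1) × P_2 = 0.9623 × 0.0784 = 0.07548

0.0755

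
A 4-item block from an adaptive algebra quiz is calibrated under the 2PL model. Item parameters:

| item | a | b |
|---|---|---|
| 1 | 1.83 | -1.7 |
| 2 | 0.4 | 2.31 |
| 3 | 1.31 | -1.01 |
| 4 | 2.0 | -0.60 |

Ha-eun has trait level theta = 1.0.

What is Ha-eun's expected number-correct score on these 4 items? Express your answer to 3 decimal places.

3.259

P(theta) = 1 / (1 + exp(−a(theta − b)))
P_1 = 1/(1+e^{-4.9410}) = 0.9929
P_2 = 1/(1+e^{0.5240}) = 0.3719
P_3 = 1/(1+e^{-2.6331}) = 0.9330
P_4 = 1/(1+e^{-3.2000}) = 0.9608
E[score] = 0.9929 + 0.3719 + 0.9330 + 0.9608 = 3.2586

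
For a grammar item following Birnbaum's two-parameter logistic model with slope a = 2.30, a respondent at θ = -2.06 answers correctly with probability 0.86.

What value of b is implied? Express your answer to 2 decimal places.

-2.85

P(θ) = 1 / (1 + exp(−a(θ − b)))
logit(0.86) = ln(0.86/0.14) = 1.8153
b = θ − logit/(a) = -2.06 − 1.8153/2.3000 = -2.8493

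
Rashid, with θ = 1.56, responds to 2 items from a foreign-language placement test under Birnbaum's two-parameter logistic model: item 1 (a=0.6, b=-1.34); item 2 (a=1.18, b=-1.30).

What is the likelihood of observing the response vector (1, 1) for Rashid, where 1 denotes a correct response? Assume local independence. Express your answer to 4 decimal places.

0.8225

P(θ) = 1 / (1 + exp(−a(θ − b)))
P_1 = 1/(1+e^{-1.7400}) = 0.8507
P_2 = 1/(1+e^{-3.3748}) = 0.9669
L = P_1 × P_2 = 0.8507 × 0.9669 = 0.82254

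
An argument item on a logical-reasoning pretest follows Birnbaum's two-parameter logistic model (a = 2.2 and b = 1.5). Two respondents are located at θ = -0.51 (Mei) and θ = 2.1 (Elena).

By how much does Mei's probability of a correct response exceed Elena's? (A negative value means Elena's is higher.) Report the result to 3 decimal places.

-0.777

P(θ) = 1 / (1 + exp(−a(θ − b)))
P(Mei) = 0.0119  [exponent -4.4220]
P(Elena) = 0.7892  [exponent 1.3200]
Difference = 0.0119 − 0.7892 = -0.7773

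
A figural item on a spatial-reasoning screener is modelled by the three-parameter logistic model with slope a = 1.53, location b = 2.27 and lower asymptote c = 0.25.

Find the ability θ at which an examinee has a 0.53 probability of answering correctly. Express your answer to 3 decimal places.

1.931

P(θ) = c + (1 − c) · 1 / (1 + exp(−a(θ − b)))
Remove guessing floor: (0.53 − 0.25)/(1 − 0.25) = 0.3733
logit = ln(0.3733/0.6267) = -0.5179
θ = b + logit/(a) = 2.27 + (-0.5179)/1.5300 = 1.9315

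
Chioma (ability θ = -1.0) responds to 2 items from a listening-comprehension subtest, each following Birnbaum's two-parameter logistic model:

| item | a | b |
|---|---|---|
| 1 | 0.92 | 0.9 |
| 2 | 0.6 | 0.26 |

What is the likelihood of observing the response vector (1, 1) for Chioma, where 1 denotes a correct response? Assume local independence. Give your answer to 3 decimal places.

P(θ) = 1 / (1 + exp(−a(θ − b)))
P_1 = 1/(1+e^{1.7480}) = 0.1483
P_2 = 1/(1+e^{0.7560}) = 0.3195
L = P_1 × P_2 = 0.1483 × 0.3195 = 0.04738

0.047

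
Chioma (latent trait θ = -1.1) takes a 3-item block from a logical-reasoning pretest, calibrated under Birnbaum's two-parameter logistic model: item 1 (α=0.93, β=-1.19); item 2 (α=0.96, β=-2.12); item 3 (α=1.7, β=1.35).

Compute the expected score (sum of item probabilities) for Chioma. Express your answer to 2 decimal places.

P(θ) = 1 / (1 + exp(−α(θ − β)))
P_1 = 1/(1+e^{-0.0837}) = 0.5209
P_2 = 1/(1+e^{-0.9792}) = 0.7269
P_3 = 1/(1+e^{4.1650}) = 0.0153
E[score] = 0.5209 + 0.7269 + 0.0153 = 1.2632

1.26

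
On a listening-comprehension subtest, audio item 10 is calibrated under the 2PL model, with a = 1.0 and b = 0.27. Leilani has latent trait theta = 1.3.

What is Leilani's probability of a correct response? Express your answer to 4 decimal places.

0.7369

P(theta) = 1 / (1 + exp(−a(theta − b)))
Exponent: 1.0 × (1.3 − 0.27) = 1.0300
1/(1 + e^{-1.0300}) = 0.7369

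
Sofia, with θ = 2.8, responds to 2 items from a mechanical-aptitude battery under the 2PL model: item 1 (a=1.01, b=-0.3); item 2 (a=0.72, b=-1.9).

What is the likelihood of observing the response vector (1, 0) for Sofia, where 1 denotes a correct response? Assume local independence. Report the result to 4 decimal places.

0.0314

P(θ) = 1 / (1 + exp(−a(θ − b)))
P_1 = 1/(1+e^{-3.1310}) = 0.9582
P_2 = 1/(1+e^{-3.3840}) = 0.9672
L = P_1 × (1−P_2) = 0.9582 × 0.0328 = 0.03143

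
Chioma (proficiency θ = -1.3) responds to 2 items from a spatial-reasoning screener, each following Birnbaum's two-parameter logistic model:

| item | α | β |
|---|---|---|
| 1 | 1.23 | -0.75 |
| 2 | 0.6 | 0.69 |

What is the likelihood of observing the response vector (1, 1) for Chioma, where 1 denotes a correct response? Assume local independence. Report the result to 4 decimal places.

0.0784

P(θ) = 1 / (1 + exp(−α(θ − β)))
P_1 = 1/(1+e^{0.6765}) = 0.3370
P_2 = 1/(1+e^{1.1940}) = 0.2325
L = P_1 × P_2 = 0.3370 × 0.2325 = 0.07838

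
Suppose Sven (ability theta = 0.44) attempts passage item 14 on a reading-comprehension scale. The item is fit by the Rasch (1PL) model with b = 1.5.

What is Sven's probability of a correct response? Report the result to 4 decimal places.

P(theta) = 1 / (1 + exp(−(theta − b)))
Exponent: (0.44 − 1.5) = -1.0600
1/(1 + e^{1.0600}) = 0.2573
P = 0.2573

0.2573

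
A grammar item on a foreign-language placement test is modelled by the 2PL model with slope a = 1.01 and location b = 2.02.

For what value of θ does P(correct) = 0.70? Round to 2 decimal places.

2.86

P(θ) = 1 / (1 + exp(−a(θ − b)))
logit = ln(0.7000/0.3000) = 0.8473
θ = b + logit/(a) = 2.02 + 0.8473/1.0100 = 2.8589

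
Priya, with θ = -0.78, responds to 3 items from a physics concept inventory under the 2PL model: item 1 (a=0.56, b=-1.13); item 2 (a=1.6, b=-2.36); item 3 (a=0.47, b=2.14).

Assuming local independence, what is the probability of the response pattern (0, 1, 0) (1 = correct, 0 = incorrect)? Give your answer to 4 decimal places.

0.3333

P(θ) = 1 / (1 + exp(−a(θ − b)))
P_1 = 1/(1+e^{-0.1960}) = 0.5488
P_2 = 1/(1+e^{-2.5280}) = 0.9261
P_3 = 1/(1+e^{1.3724}) = 0.2022
L = (1−P_1) × P_2 × (1−P_3) = 0.4512 × 0.9261 × 0.7978 = 0.33331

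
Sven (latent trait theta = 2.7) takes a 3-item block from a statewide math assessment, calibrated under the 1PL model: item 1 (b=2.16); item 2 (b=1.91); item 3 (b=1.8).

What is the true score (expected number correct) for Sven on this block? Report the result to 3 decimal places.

P(theta) = 1 / (1 + exp(−(theta − b)))
P_1 = 1/(1+e^{-0.5400}) = 0.6318
P_2 = 1/(1+e^{-0.7900}) = 0.6878
P_3 = 1/(1+e^{-0.9000}) = 0.7109
E[score] = 0.6318 + 0.6878 + 0.7109 = 2.0306

2.031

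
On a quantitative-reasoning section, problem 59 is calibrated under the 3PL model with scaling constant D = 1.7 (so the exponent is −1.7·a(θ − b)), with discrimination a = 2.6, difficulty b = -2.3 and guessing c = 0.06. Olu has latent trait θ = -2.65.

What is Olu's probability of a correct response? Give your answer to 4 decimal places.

0.2250

P(θ) = c + (1 − c) · 1 / (1 + exp(−D·a(θ − b)))
Exponent: 1.7 × 2.6 × (-2.65 − (-2.3)) = -1.5470
1/(1 + e^{1.5470}) = 0.1755
P = 0.06 + 0.94 × 0.1755 = 0.2250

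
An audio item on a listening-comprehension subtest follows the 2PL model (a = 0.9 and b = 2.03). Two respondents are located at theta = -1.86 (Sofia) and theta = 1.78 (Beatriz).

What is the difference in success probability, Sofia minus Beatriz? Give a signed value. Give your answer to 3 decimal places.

P(theta) = 1 / (1 + exp(−a(theta − b)))
P(Sofia) = 0.0293  [exponent -3.5010]
P(Beatriz) = 0.4440  [exponent -0.2250]
Difference = 0.0293 − 0.4440 = -0.4147

-0.415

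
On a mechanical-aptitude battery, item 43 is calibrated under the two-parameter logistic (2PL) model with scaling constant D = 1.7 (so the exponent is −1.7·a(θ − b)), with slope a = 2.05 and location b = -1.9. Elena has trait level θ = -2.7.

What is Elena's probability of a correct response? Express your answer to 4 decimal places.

P(θ) = 1 / (1 + exp(−D·a(θ − b)))
Exponent: 1.7 × 2.05 × (-2.7 − (-1.9)) = -2.7880
1/(1 + e^{2.7880}) = 0.0580
P = 0.0580

0.0580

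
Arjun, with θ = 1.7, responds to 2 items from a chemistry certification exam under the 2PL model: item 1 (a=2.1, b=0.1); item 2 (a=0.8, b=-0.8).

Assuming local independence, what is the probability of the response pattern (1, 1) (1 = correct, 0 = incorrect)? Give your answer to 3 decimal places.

0.851

P(θ) = 1 / (1 + exp(−a(θ − b)))
P_1 = 1/(1+e^{-3.3600}) = 0.9664
P_2 = 1/(1+e^{-2.0000}) = 0.8808
L = P_1 × P_2 = 0.9664 × 0.8808 = 0.85123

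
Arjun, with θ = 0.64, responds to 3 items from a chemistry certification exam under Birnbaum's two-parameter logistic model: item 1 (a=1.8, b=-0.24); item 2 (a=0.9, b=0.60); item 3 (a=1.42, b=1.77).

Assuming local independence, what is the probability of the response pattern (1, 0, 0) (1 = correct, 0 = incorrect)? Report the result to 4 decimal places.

0.3392

P(θ) = 1 / (1 + exp(−a(θ − b)))
P_1 = 1/(1+e^{-1.5840}) = 0.8298
P_2 = 1/(1+e^{-0.0360}) = 0.5090
P_3 = 1/(1+e^{1.6046}) = 0.1673
L = P_1 × (1−P_2) × (1−P_3) = 0.8298 × 0.4910 × 0.8327 = 0.33924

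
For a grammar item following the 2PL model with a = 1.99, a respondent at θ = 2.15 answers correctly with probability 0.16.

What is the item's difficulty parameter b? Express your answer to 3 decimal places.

2.983

P(θ) = 1 / (1 + exp(−a(θ − b)))
logit(0.16) = ln(0.16/0.84) = -1.6582
b = θ − logit/(a) = 2.15 − (-1.6582)/1.9900 = 2.9833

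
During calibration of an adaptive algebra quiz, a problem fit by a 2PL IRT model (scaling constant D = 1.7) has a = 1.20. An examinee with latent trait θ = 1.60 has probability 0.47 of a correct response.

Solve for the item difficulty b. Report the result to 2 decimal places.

1.66

P(θ) = 1 / (1 + exp(−D·a(θ − b)))
logit(0.47) = ln(0.47/0.53) = -0.1201
b = θ − logit/(1.7·a) = 1.60 − (-0.1201)/2.0400 = 1.6589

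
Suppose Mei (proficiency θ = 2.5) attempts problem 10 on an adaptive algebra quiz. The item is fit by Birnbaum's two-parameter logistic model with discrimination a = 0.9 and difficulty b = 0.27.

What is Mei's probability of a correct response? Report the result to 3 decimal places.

0.882

P(θ) = 1 / (1 + exp(−a(θ − b)))
Exponent: 0.9 × (2.5 − 0.27) = 2.0070
1/(1 + e^{-2.0070}) = 0.8815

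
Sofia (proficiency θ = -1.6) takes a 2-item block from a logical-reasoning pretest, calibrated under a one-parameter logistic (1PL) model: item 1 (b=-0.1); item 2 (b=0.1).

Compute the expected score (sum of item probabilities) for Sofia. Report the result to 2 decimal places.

0.34

P(θ) = 1 / (1 + exp(−(θ − b)))
P_1 = 1/(1+e^{1.5000}) = 0.1824
P_2 = 1/(1+e^{1.7000}) = 0.1545
E[score] = 0.1824 + 0.1545 = 0.3369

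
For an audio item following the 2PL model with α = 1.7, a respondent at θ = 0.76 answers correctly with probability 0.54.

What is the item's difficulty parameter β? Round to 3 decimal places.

P(θ) = 1 / (1 + exp(−α(θ − β)))
logit(0.54) = ln(0.54/0.46) = 0.1603
β = θ − logit/(α) = 0.76 − 0.1603/1.7000 = 0.6657

0.666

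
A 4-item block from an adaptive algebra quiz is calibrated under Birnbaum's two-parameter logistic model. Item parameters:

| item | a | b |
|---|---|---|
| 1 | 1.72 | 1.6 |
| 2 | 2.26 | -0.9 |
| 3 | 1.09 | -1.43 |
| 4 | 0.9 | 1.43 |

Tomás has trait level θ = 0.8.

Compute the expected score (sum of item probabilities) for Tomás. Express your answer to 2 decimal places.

2.46

P(θ) = 1 / (1 + exp(−a(θ − b)))
P_1 = 1/(1+e^{1.3760}) = 0.2017
P_2 = 1/(1+e^{-3.8420}) = 0.9790
P_3 = 1/(1+e^{-2.4307}) = 0.9191
P_4 = 1/(1+e^{0.5670}) = 0.3619
E[score] = 0.2017 + 0.9790 + 0.9191 + 0.3619 = 2.4617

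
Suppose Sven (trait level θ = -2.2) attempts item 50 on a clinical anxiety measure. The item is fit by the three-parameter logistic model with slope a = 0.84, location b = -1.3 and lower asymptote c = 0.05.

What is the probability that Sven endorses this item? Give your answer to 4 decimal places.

P(θ) = c + (1 − c) · 1 / (1 + exp(−a(θ − b)))
Exponent: 0.84 × (-2.2 − (-1.3)) = -0.7560
1/(1 + e^{0.7560}) = 0.3195
P = 0.05 + 0.95 × 0.3195 = 0.3535

0.3535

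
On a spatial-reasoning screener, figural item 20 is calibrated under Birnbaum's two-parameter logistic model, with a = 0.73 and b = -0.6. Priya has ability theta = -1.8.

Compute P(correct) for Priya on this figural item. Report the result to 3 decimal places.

P(theta) = 1 / (1 + exp(−a(theta − b)))
Exponent: 0.73 × (-1.8 − (-0.6)) = -0.8760
1/(1 + e^{0.8760}) = 0.2940

0.294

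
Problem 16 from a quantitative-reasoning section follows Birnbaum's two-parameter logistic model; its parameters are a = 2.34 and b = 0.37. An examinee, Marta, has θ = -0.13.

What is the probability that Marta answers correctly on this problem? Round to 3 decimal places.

0.237

P(θ) = 1 / (1 + exp(−a(θ − b)))
Exponent: 2.34 × (-0.13 − 0.37) = -1.1700
1/(1 + e^{1.1700}) = 0.2369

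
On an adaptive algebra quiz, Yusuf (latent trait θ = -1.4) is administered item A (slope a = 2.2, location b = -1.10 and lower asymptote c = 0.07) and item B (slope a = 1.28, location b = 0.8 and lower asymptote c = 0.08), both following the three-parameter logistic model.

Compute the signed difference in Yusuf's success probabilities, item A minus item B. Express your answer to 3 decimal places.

0.255

P(θ) = c + (1 − c) · 1 / (1 + exp(−a(θ − b)))
P_A = 0.3869
P_B = 0.1319
P_A − P_B = 0.2549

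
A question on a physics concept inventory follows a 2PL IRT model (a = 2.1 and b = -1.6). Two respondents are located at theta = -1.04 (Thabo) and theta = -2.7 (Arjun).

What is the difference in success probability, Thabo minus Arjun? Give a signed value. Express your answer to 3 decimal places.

P(theta) = 1 / (1 + exp(−a(theta − b)))
P(Thabo) = 0.7642  [exponent 1.1760]
P(Arjun) = 0.0903  [exponent -2.3100]
Difference = 0.7642 − 0.0903 = 0.6739

0.674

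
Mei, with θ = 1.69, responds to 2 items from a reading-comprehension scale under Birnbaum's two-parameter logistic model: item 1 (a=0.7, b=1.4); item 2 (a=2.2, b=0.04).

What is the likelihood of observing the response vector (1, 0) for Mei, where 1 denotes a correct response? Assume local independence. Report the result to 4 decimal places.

0.0142

P(θ) = 1 / (1 + exp(−a(θ − b)))
P_1 = 1/(1+e^{-0.2030}) = 0.5506
P_2 = 1/(1+e^{-3.6300}) = 0.9742
L = P_1 × (1−P_2) = 0.5506 × 0.0258 = 0.01422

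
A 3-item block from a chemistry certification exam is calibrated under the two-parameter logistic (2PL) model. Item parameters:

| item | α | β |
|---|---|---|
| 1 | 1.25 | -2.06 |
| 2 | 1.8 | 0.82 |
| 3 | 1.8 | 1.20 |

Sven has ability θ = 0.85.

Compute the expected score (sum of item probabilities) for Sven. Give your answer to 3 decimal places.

P(θ) = 1 / (1 + exp(−α(θ − β)))
P_1 = 1/(1+e^{-3.6375}) = 0.9744
P_2 = 1/(1+e^{-0.0540}) = 0.5135
P_3 = 1/(1+e^{0.6300}) = 0.3475
E[score] = 0.9744 + 0.5135 + 0.3475 = 1.8354

1.835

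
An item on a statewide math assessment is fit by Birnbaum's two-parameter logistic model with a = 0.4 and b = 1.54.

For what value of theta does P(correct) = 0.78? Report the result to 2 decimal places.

4.70

P(theta) = 1 / (1 + exp(−a(theta − b)))
logit = ln(0.7800/0.2200) = 1.2657
theta = b + logit/(a) = 1.54 + 1.2657/0.4000 = 4.7042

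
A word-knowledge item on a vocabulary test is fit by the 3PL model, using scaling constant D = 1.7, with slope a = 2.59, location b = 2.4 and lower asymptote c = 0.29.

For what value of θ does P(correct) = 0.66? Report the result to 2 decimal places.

P(θ) = c + (1 − c) · 1 / (1 + exp(−D·a(θ − b)))
Remove guessing floor: (0.66 − 0.29)/(1 − 0.29) = 0.5211
logit = ln(0.5211/0.4789) = 0.0846
θ = b + logit/(1.7·a) = 2.4 + 0.0846/4.4030 = 2.4192

2.42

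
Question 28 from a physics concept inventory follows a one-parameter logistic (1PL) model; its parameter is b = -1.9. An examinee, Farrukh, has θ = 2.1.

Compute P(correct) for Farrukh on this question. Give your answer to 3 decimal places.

0.982

P(θ) = 1 / (1 + exp(−(θ − b)))
Exponent: (2.1 − (-1.9)) = 4.0000
1/(1 + e^{-4.0000}) = 0.9820
P = 0.9820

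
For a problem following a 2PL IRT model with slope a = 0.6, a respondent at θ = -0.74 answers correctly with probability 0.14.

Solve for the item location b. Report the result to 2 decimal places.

2.29

P(θ) = 1 / (1 + exp(−a(θ − b)))
logit(0.14) = ln(0.14/0.86) = -1.8153
b = θ − logit/(a) = -0.74 − (-1.8153)/0.6000 = 2.2855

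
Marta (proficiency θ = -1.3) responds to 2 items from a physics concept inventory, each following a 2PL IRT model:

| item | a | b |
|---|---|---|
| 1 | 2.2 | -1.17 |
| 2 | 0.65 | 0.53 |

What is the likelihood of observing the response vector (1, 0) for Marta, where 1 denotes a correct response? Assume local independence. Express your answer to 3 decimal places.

0.329

P(θ) = 1 / (1 + exp(−a(θ − b)))
P_1 = 1/(1+e^{0.2860}) = 0.4290
P_2 = 1/(1+e^{1.1895}) = 0.2333
L = P_1 × (1−P_2) = 0.4290 × 0.7667 = 0.32888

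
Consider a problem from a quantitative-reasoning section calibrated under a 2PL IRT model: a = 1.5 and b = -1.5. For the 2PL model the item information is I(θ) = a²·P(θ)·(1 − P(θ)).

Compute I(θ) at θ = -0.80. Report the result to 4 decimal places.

0.4321

P = 1/(1+e^{-1.0500}) = 0.7408
P(1−P) = 0.7408 × 0.2592 = 0.1920
I = a² × P(1−P) = 1.5² × 0.1920 = 0.43206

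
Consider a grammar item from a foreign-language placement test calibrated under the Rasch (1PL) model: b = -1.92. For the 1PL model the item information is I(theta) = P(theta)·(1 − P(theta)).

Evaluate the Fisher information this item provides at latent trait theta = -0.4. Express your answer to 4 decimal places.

0.1473

P = 1/(1+e^{-1.5200}) = 0.8205
P(1−P) = 0.8205 × 0.1795 = 0.1473
I = P(1−P) = 0.14726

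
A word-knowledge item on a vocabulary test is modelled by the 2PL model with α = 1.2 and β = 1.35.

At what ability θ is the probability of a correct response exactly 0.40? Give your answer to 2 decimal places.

1.01

P(θ) = 1 / (1 + exp(−α(θ − β)))
logit = ln(0.4000/0.6000) = -0.4055
θ = β + logit/(α) = 1.35 + (-0.4055)/1.2000 = 1.0121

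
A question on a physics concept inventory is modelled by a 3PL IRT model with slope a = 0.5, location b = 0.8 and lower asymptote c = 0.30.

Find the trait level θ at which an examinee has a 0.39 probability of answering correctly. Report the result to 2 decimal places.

P(θ) = c + (1 − c) · 1 / (1 + exp(−a(θ − b)))
Remove guessing floor: (0.39 − 0.30)/(1 − 0.30) = 0.1286
logit = ln(0.1286/0.8714) = -1.9136
θ = b + logit/(a) = 0.8 + (-1.9136)/0.5000 = -3.0273

-3.03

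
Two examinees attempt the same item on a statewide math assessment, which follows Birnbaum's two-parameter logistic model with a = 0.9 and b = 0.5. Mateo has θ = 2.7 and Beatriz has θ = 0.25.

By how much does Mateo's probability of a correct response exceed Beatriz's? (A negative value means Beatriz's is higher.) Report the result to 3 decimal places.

0.435

P(θ) = 1 / (1 + exp(−a(θ − b)))
P(Mateo) = 0.8787  [exponent 1.9800]
P(Beatriz) = 0.4440  [exponent -0.2250]
Difference = 0.8787 − 0.4440 = 0.4347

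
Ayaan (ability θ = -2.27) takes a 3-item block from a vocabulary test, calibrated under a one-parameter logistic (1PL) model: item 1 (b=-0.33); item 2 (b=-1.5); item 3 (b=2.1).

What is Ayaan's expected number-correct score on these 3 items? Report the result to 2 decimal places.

P(θ) = 1 / (1 + exp(−(θ − b)))
P_1 = 1/(1+e^{1.9400}) = 0.1256
P_2 = 1/(1+e^{0.7700}) = 0.3165
P_3 = 1/(1+e^{4.3700}) = 0.0125
E[score] = 0.1256 + 0.3165 + 0.0125 = 0.4546

0.45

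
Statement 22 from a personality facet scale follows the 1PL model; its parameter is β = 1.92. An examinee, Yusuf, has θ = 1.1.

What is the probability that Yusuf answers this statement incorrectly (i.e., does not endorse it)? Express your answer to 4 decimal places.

P(θ) = 1 / (1 + exp(−(θ − β)))
Exponent: (1.1 − 1.92) = -0.8200
1/(1 + e^{0.8200}) = 0.3058
P = 0.3058
P(incorrect) = 1 − 0.3058 = 0.6942

0.6942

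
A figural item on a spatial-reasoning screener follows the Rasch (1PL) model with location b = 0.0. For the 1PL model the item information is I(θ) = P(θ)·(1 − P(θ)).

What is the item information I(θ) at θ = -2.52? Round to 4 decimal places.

0.0689

P = 1/(1+e^{2.5200}) = 0.0745
P(1−P) = 0.0745 × 0.9255 = 0.0689
I = P(1−P) = 0.06892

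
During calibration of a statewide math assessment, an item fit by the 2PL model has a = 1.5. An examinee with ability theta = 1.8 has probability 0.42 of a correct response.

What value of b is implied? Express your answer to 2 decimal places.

2.02

P(theta) = 1 / (1 + exp(−a(theta − b)))
logit(0.42) = ln(0.42/0.58) = -0.3228
b = theta − logit/(a) = 1.8 − (-0.3228)/1.5000 = 2.0152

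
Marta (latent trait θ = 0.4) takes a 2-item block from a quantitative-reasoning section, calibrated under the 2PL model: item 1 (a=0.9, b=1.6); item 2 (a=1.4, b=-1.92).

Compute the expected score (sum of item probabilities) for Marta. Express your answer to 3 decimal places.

P(θ) = 1 / (1 + exp(−a(θ − b)))
P_1 = 1/(1+e^{1.0800}) = 0.2535
P_2 = 1/(1+e^{-3.2480}) = 0.9626
E[score] = 0.2535 + 0.9626 = 1.2161

1.216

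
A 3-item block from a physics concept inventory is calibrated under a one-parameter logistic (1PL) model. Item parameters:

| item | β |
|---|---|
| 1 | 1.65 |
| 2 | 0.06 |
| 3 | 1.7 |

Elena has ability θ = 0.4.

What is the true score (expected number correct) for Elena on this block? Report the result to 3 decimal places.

1.021

P(θ) = 1 / (1 + exp(−(θ − β)))
P_1 = 1/(1+e^{1.2500}) = 0.2227
P_2 = 1/(1+e^{-0.3400}) = 0.5842
P_3 = 1/(1+e^{1.3000}) = 0.2142
E[score] = 0.2227 + 0.5842 + 0.2142 = 1.0211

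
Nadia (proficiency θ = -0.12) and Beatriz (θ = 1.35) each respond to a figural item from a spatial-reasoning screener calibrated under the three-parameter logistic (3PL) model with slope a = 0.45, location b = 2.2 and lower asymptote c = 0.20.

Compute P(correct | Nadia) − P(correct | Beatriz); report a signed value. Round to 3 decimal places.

-0.116

P(θ) = c + (1 − c) · 1 / (1 + exp(−a(θ − b)))
P(Nadia) = 0.4083  [exponent -1.0440]
P(Beatriz) = 0.5244  [exponent -0.3825]
Difference = 0.4083 − 0.5244 = -0.1161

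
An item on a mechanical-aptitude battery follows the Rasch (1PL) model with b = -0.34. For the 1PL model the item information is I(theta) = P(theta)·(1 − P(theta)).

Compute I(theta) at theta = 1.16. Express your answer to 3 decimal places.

0.149

P = 1/(1+e^{-1.5000}) = 0.8176
P(1−P) = 0.8176 × 0.1824 = 0.1491
I = P(1−P) = 0.14915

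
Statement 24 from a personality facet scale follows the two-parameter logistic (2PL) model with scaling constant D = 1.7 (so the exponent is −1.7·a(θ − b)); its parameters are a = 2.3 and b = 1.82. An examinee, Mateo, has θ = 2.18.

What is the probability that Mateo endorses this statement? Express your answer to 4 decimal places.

0.8034

P(θ) = 1 / (1 + exp(−D·a(θ − b)))
Exponent: 1.7 × 2.3 × (2.18 − 1.82) = 1.4076
1/(1 + e^{-1.4076}) = 0.8034
P = 0.8034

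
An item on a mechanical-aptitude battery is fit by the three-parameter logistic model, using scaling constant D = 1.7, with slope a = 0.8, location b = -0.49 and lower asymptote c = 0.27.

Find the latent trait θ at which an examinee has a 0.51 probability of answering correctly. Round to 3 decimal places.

-1.015

P(θ) = c + (1 − c) · 1 / (1 + exp(−D·a(θ − b)))
Remove guessing floor: (0.51 − 0.27)/(1 − 0.27) = 0.3288
logit = ln(0.3288/0.6712) = -0.7138
θ = b + logit/(1.7·a) = -0.49 + (-0.7138)/1.3600 = -1.0148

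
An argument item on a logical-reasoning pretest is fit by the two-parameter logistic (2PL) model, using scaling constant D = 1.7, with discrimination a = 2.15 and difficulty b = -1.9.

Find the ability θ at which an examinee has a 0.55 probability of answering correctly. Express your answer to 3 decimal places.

-1.845

P(θ) = 1 / (1 + exp(−D·a(θ − b)))
logit = ln(0.5500/0.4500) = 0.2007
θ = b + logit/(1.7·a) = -1.9 + 0.2007/3.6550 = -1.8451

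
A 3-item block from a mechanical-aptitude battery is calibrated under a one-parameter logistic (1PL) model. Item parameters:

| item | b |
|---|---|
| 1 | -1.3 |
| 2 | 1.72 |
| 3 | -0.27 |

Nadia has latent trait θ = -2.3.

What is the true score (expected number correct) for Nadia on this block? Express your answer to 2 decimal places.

0.40

P(θ) = 1 / (1 + exp(−(θ − b)))
P_1 = 1/(1+e^{1.0000}) = 0.2689
P_2 = 1/(1+e^{4.0200}) = 0.0176
P_3 = 1/(1+e^{2.0300}) = 0.1161
E[score] = 0.2689 + 0.0176 + 0.1161 = 0.4027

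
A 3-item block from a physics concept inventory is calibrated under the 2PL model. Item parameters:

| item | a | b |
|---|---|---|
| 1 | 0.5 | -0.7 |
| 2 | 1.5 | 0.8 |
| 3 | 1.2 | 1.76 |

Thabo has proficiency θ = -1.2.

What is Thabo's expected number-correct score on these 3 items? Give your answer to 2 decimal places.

0.51

P(θ) = 1 / (1 + exp(−a(θ − b)))
P_1 = 1/(1+e^{0.2500}) = 0.4378
P_2 = 1/(1+e^{3.0000}) = 0.0474
P_3 = 1/(1+e^{3.5520}) = 0.0279
E[score] = 0.4378 + 0.0474 + 0.0279 = 0.5131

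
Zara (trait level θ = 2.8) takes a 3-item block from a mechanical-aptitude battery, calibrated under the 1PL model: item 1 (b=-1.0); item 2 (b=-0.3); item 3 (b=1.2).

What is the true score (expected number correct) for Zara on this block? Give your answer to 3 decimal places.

2.767

P(θ) = 1 / (1 + exp(−(θ − b)))
P_1 = 1/(1+e^{-3.8000}) = 0.9781
P_2 = 1/(1+e^{-3.1000}) = 0.9569
P_3 = 1/(1+e^{-1.6000}) = 0.8320
E[score] = 0.9781 + 0.9569 + 0.8320 = 2.7670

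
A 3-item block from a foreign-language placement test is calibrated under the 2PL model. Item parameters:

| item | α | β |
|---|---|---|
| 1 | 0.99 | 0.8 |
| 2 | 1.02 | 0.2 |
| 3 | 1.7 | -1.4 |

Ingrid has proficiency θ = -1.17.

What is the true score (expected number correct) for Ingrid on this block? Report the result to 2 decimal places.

0.92

P(θ) = 1 / (1 + exp(−α(θ − β)))
P_1 = 1/(1+e^{1.9503}) = 0.1245
P_2 = 1/(1+e^{1.3974}) = 0.1982
P_3 = 1/(1+e^{-0.3910}) = 0.5965
E[score] = 0.1245 + 0.1982 + 0.5965 = 0.9193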